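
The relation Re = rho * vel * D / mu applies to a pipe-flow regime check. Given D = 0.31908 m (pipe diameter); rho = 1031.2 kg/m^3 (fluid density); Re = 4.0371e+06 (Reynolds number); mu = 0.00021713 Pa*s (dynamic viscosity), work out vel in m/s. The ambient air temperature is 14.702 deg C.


vel = Re * mu / (rho * D)
vel = 4.0371e+06 * 0.00021713 / (1031.2 * 0.31908)
vel = 2.6641 m/s


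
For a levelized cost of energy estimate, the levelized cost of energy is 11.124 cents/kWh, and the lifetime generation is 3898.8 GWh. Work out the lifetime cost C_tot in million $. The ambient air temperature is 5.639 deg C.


C_tot = LCOE / 100 * E_tot
C_tot = 11.124 / 100 * 3898.8
C_tot = 433.70 million $


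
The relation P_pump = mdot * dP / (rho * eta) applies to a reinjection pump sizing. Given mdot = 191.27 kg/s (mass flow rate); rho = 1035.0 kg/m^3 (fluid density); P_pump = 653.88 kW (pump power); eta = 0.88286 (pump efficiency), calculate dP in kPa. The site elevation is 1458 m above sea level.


dP = P_pump * rho * eta / mdot
dP = 653.88 * 1035.0 * 0.88286 / 191.27
dP = 3123.8 kPa


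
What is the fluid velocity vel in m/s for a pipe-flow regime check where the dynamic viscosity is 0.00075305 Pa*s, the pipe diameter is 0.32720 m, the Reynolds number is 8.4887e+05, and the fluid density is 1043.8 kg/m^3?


vel = Re * mu / (rho * D)
vel = 8.4887e+05 * 0.00075305 / (1043.8 * 0.32720)
vel = 1.8717 m/s


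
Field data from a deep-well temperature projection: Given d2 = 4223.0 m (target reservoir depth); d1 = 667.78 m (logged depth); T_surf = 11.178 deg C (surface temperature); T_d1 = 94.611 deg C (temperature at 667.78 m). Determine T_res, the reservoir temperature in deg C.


Step 1: grad = (T_d1 - T_surf)/d1 * 1000 = (94.611 - 11.178)/667.78 * 1000 = 124.9408 deg C/km
Step 2: T_res = T_surf + grad*d2/1000 = 11.178 + 124.9408*4223.0/1000 = 538.80 deg C
T_res = 538.80 deg C


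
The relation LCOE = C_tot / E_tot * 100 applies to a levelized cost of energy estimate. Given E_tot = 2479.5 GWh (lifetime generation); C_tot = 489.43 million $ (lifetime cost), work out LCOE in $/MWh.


LCOE = C_tot / E_tot * 100
LCOE = 489.43 / 2479.5 * 100
LCOE = 19.73906 cents/kWh
Convert: 19.73906 cents/kWh * 10.0 = 197.39 $/MWh
LCOE = 197.39 $/MWh


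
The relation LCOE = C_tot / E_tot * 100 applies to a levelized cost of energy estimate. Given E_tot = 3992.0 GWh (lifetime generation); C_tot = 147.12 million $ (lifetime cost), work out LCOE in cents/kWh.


LCOE = C_tot / E_tot * 100
LCOE = 147.12 / 3992.0 * 100
LCOE = 3.6854 cents/kWh


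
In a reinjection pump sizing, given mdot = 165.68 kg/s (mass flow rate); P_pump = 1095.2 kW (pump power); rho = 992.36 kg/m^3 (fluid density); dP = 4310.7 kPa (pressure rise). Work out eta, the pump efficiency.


eta = mdot * dP / (rho * P_pump)
eta = 165.68 * 4310.7 / (992.36 * 1095.2)
eta = 0.65714


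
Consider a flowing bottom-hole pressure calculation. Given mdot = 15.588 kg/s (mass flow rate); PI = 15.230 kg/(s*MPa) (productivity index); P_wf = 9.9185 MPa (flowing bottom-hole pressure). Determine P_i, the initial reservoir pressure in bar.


P_i = P_wf + mdot / PI
P_i = 9.9185 + 15.588 / 15.230
P_i = 10.94201 MPa
Convert: 10.94201 MPa * 10.0 = 109.42 bar
P_i = 109.42 bar


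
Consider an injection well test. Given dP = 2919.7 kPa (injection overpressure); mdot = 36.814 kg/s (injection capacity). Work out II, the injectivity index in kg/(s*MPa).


II = mdot * 1000 / dP
II = 36.814 * 1000 / 2919.7
II = 12.609 kg/(s*MPa)


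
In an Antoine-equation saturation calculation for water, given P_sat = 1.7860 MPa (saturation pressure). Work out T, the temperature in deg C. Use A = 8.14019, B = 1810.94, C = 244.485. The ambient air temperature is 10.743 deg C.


T = B / (A - log10(P_sat * 760 / 0.101325)) - C
T = 1810.94 / (8.14019 - log10(1.7860 * 760 / 0.101325)) - 244.485
T = 206.76 deg C


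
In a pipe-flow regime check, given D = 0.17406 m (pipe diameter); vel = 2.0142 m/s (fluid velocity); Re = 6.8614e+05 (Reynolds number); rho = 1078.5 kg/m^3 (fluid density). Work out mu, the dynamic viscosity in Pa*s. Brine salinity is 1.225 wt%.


mu = rho * vel * D / Re
mu = 1078.5 * 2.0142 * 0.17406 / 6.8614e+05
mu = 0.00055107 Pa*s


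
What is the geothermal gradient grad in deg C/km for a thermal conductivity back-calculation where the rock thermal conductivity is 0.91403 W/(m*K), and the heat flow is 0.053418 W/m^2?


grad = q / k * 1000
grad = 0.053418 / 0.91403 * 1000
grad = 58.442 deg C/km


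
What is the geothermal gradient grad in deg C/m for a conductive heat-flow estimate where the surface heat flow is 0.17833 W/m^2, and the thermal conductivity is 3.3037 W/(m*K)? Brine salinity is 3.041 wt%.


grad = q * 1000 / k
grad = 0.17833 * 1000 / 3.3037
grad = 53.97887 deg C/km
Convert: 53.97887 deg C/km * 0.001 = 0.053979 deg C/m
grad = 0.053979 deg C/m


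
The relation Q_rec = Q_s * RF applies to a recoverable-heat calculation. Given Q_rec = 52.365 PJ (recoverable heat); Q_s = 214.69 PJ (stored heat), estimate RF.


RF = Q_rec / Q_s
RF = 52.365 / 214.69
RF = 0.24391


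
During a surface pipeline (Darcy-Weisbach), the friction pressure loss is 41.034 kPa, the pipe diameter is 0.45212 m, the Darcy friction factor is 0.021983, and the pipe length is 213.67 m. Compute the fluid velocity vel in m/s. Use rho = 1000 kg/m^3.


vel = sqrt(dP*1000*2*D / (f*L*rho))
vel = sqrt(41.034*1000*2*0.45212 / (0.021983*213.67*1000))
vel = 2.8106 m/s


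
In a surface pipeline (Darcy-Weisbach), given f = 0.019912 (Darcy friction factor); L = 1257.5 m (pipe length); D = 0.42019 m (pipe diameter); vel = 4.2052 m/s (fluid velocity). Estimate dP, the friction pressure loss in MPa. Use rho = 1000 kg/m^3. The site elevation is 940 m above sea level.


dP = f * (L/D) * (rho*vel^2/2) / 1000
dP = 0.019912 * (1257.5/0.42019) * (1000*4.2052^2/2) / 1000
dP = 526.8906 kPa
Convert: 526.8906 kPa * 0.001 = 0.52689 MPa
dP = 0.52689 MPa


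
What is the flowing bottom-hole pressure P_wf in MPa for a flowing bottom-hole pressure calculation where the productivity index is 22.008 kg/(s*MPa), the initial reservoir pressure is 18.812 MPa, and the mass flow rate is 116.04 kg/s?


P_wf = P_i - mdot / PI
P_wf = 18.812 - 116.04 / 22.008
P_wf = 13.539 MPa


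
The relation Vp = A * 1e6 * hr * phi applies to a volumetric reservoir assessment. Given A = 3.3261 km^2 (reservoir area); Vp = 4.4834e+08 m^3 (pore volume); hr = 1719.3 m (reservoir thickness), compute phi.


phi = Vp / (A * 1e6 * hr)
phi = 4.4834e+08 / (3.3261 * 1e6 * 1719.3)
phi = 0.078401


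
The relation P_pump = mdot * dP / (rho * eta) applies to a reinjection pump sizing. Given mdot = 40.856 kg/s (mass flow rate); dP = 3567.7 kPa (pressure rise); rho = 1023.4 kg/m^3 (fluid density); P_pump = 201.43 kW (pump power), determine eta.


eta = mdot * dP / (rho * P_pump)
eta = 40.856 * 3567.7 / (1023.4 * 201.43)
eta = 0.70709


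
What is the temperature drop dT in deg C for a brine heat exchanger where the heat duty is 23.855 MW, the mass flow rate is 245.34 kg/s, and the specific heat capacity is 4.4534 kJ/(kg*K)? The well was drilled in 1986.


dT = Q * 1000 / (mdot * cp)
dT = 23.855 * 1000 / (245.34 * 4.4534)
dT = 21.83330 K
Convert (temperature difference, 1 K = 1 deg C): 21.83330 K = 21.83330 deg C
dT = 21.833 deg C


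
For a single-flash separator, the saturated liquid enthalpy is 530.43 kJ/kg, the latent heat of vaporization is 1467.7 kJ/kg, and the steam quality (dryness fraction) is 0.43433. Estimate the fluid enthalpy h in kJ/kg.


h = hf + x * hfg
h = 530.43 + 0.43433 * 1467.7
h = 1167.9 kJ/kg


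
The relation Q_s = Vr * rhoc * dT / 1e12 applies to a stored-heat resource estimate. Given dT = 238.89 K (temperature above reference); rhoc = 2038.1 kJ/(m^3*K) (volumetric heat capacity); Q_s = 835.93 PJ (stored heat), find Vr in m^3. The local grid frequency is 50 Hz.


Vr = Q_s * 1e12 / (rhoc * dT)
Vr = 835.93 * 1e12 / (2038.1 * 238.89)
Vr = 1.7169e+09 m^3


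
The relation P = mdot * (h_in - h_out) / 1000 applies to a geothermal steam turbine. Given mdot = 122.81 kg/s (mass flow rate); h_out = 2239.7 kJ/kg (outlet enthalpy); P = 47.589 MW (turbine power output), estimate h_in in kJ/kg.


h_in = h_out + P * 1000 / mdot
h_in = 2239.7 + 47.589 * 1000 / 122.81
h_in = 2627.2 kJ/kg


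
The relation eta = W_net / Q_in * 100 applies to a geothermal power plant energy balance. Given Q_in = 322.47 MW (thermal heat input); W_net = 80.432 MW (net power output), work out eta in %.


eta = W_net / Q_in * 100
eta = 80.432 / 322.47 * 100
eta = 24.942 %


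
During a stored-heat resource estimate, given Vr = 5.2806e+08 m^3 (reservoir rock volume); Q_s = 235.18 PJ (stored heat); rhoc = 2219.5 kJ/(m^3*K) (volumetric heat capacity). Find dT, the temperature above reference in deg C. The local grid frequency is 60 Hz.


dT = Q_s * 1e12 / (Vr * rhoc)
dT = 235.18 * 1e12 / (5.2806e+08 * 2219.5)
dT = 200.6605 K
Convert (temperature difference, 1 K = 1 deg C): 200.6605 K = 200.6605 deg C
dT = 200.66 deg C


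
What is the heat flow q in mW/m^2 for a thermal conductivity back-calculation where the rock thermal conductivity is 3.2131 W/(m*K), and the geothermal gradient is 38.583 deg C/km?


q = k * grad / 1000
q = 3.2131 * 38.583 / 1000
q = 0.1239710 W/m^2
Convert: 0.1239710 W/m^2 * 1000.0 = 123.97 mW/m^2
q = 123.97 mW/m^2


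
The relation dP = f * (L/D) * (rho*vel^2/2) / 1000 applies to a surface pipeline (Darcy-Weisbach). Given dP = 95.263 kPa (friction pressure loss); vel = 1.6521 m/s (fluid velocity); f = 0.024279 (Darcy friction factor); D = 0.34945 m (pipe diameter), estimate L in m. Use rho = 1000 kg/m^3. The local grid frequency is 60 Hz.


L = dP*1000*D / (f*rho*vel^2/2)
L = 95.263*1000*0.34945 / (0.024279*1000*1.6521^2/2)
L = 1004.7 m


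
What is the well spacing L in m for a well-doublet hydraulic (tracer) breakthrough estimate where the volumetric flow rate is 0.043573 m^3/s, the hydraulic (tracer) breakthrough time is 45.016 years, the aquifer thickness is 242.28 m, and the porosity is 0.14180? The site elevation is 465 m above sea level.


L = sqrt(t_bt*365.25*86400*3*Qv / (pi*hr*phi))
L = sqrt(45.016*365.25*86400*3*0.043573 / (pi*242.28*0.14180))
L = 1311.7 m


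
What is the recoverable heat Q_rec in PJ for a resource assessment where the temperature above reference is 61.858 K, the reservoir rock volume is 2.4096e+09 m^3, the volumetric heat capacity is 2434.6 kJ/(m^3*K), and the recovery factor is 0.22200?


Step 1: Q_s = Vr*rhoc*dT/1e12 = 2.4096e+09*2434.6*61.858/1e12 = 362.8845 PJ
Step 2: Q_rec = Q_s * RF = 362.8845 * 0.222 = 80.560 PJ
Q_rec = 80.560 PJ


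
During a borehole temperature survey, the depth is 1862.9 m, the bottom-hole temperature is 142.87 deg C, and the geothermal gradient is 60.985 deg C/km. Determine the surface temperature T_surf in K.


T_surf = T_d - grad * d / 1000
T_surf = 142.87 - 60.985 * 1862.9 / 1000
T_surf = 29.26104 deg C
Convert to K: 29.26104 + 273.15 = 302.41 K
T_surf = 302.41 K


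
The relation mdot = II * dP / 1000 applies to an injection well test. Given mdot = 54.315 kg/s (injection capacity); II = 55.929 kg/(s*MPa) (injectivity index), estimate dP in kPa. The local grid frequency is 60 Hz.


dP = mdot * 1000 / II
dP = 54.315 * 1000 / 55.929
dP = 971.14 kPa


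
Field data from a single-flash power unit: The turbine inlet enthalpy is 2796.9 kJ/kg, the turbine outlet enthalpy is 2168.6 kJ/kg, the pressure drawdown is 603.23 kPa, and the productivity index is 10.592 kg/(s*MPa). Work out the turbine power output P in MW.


Step 1: mdot = PI * dP / 1000 = 10.592 * 603.23 / 1000 = 6.389412 kg/s
Step 2: P = mdot*(h_in - h_out)/1000 = 6.389412*(2796.9 - 2168.6)/1000 = 4.0145 MW
P = 4.0145 MW


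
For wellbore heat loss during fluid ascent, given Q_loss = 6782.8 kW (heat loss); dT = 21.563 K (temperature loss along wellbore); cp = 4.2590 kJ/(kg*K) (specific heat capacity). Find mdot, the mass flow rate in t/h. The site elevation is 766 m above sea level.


mdot = Q_loss / (cp * dT)
mdot = 6782.8 / (4.2590 * 21.563)
mdot = 73.85709 kg/s
Convert: 73.85709 kg/s * 3.6 = 265.89 t/h
mdot = 265.89 t/h


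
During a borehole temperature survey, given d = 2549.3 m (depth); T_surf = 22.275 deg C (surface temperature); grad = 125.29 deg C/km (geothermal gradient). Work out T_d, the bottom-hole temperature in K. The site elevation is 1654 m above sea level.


T_d = T_surf + grad * d / 1000
T_d = 22.275 + 125.29 * 2549.3 / 1000
T_d = 341.6768 deg C
Convert to K: 341.6768 + 273.15 = 614.83 K
T_d = 614.83 K


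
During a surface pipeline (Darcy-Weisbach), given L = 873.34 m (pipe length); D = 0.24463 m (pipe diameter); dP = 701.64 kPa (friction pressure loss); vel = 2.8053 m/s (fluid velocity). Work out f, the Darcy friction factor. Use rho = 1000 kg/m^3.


f = dP*1000 / ((L/D)*(rho*vel^2/2))
f = 701.64*1000 / ((873.34/0.24463)*(1000*2.8053^2/2))
f = 0.049947


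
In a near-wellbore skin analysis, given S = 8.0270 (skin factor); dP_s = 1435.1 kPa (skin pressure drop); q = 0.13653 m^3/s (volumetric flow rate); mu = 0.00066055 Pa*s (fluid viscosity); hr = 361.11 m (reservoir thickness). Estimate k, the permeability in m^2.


k = S*q*mu / (2*pi*dP_s*1000*hr)
k = 8.0270*0.13653*0.00066055 / (2*pi*1435.1*1000*361.11)
k = 2.2232e-13 m^2


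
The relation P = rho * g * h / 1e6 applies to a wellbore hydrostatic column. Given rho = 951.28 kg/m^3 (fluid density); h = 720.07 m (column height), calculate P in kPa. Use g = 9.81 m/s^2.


P = rho * g * h / 1e6
P = 951.28 * 9.81 * 720.07 / 1e6
P = 6.719734 MPa
Convert: 6.719734 MPa * 1000.0 = 6719.7 kPa
P = 6719.7 kPa


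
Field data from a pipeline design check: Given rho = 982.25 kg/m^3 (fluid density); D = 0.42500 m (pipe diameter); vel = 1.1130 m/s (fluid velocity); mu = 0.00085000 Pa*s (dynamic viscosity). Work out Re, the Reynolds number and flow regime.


Step 1: Re = rho*vel*D/mu = 982.25*1.113*0.425/0.00085 = 5.4662e+05
Step 2: Re = 5.4662e+05 > 4000, so flow is turbulent.
Re = 5.4662e+05 (turbulent)


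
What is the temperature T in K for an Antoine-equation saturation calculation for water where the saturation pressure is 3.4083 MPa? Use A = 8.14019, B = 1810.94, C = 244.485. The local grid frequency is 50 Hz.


T = B / (A - log10(P_sat * 760 / 0.101325)) - C
T = 1810.94 / (8.14019 - log10(3.4083 * 760 / 0.101325)) - 244.485
T = 240.6893 deg C
Convert to K: 240.6893 + 273.15 = 513.84 K
T = 513.84 K


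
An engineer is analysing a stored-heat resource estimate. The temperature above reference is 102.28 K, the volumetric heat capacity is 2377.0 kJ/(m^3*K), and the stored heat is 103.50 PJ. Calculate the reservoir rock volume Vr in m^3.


Vr = Q_s * 1e12 / (rhoc * dT)
Vr = 103.50 * 1e12 / (2377.0 * 102.28)
Vr = 4.2572e+08 m^3


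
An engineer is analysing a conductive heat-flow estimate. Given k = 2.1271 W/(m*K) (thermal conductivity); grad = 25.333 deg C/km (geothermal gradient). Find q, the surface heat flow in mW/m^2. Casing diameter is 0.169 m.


q = k * grad / 1000
q = 2.1271 * 25.333 / 1000
q = 0.05388582 W/m^2
Convert: 0.05388582 W/m^2 * 1000.0 = 53.886 mW/m^2
q = 53.886 mW/m^2


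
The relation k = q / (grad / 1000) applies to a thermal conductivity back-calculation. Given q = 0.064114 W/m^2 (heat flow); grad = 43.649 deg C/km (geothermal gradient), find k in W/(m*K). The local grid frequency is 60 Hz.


k = q / (grad / 1000)
k = 0.064114 / (43.649 / 1000)
k = 1.4689 W/(m*K)


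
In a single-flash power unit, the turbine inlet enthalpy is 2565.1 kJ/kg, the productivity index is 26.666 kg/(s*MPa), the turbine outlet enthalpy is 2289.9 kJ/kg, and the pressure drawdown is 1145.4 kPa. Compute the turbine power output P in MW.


Step 1: mdot = PI * dP / 1000 = 26.666 * 1145.4 / 1000 = 30.54324 kg/s
Step 2: P = mdot*(h_in - h_out)/1000 = 30.54324*(2565.1 - 2289.9)/1000 = 8.4055 MW
P = 8.4055 MW


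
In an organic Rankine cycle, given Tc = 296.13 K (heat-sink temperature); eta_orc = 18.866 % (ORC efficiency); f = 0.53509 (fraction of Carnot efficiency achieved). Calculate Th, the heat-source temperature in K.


Th = Tc / (1 - (eta_orc/100)/f)
Th = 296.13 / (1 - (18.866/100)/0.53509)
Th = 457.40 K


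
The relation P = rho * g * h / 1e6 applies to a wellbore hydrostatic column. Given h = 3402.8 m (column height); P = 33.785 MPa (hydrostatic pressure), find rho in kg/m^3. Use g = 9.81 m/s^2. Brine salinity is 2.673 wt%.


rho = P * 1e6 / (g * h)
rho = 33.785 * 1e6 / (9.81 * 3402.8)
rho = 1012.1 kg/m^3


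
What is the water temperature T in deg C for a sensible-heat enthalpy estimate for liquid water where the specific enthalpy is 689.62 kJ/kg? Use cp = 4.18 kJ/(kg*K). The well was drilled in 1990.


T = h / cp
T = 689.62 / 4.18
T = 164.98 deg C


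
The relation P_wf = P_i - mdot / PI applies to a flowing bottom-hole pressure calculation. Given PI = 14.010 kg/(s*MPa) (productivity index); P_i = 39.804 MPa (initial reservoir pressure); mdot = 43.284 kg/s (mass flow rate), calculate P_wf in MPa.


P_wf = P_i - mdot / PI
P_wf = 39.804 - 43.284 / 14.010
P_wf = 36.714 MPa


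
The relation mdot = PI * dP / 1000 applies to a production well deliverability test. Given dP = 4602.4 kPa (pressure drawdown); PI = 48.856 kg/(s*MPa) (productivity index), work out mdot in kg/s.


mdot = PI * dP / 1000
mdot = 48.856 * 4602.4 / 1000
mdot = 224.85 kg/s


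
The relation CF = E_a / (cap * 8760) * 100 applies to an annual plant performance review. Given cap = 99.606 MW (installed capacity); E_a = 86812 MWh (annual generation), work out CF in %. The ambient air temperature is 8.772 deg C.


CF = E_a / (cap * 8760) * 100
CF = 86812 / (99.606 * 8760) * 100
CF = 9.9492 %


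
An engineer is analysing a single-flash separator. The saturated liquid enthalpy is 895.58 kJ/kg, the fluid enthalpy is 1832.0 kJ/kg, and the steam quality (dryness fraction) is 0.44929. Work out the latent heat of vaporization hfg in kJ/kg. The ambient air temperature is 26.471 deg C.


hfg = (h - hf) / x
hfg = (1832.0 - 895.58) / 0.44929
hfg = 2084.2 kJ/kg


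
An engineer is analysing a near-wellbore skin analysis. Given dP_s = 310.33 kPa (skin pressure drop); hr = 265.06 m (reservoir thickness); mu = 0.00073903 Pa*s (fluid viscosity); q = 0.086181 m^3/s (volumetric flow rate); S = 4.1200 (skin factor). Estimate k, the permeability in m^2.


k = S*q*mu / (2*pi*dP_s*1000*hr)
k = 4.1200*0.086181*0.00073903 / (2*pi*310.33*1000*265.06)
k = 5.0772e-13 m^2


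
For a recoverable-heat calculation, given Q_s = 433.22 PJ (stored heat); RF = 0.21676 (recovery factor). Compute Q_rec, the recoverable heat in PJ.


Q_rec = Q_s * RF
Q_rec = 433.22 * 0.21676
Q_rec = 93.905 PJ


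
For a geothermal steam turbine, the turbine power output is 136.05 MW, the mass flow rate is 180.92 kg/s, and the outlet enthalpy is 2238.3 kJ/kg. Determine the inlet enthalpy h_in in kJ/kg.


h_in = h_out + P * 1000 / mdot
h_in = 2238.3 + 136.05 * 1000 / 180.92
h_in = 2990.3 kJ/kg


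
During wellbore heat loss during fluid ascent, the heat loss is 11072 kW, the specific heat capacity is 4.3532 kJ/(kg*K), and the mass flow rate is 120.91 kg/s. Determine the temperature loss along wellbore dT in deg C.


dT = Q_loss / (mdot * cp)
dT = 11072 / (120.91 * 4.3532)
dT = 21.03562 K
Convert (temperature difference, 1 K = 1 deg C): 21.03562 K = 21.03562 deg C
dT = 21.036 deg C


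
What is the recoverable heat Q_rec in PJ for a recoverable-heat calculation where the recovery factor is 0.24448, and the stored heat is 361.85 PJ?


Q_rec = Q_s * RF
Q_rec = 361.85 * 0.24448
Q_rec = 88.465 PJ


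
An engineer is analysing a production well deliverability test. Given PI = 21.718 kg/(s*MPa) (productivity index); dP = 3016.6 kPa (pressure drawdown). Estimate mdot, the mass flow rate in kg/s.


mdot = PI * dP / 1000
mdot = 21.718 * 3016.6 / 1000
mdot = 65.515 kg/s


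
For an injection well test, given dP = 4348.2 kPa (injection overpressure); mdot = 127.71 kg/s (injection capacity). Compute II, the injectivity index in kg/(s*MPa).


II = mdot * 1000 / dP
II = 127.71 * 1000 / 4348.2
II = 29.371 kg/(s*MPa)


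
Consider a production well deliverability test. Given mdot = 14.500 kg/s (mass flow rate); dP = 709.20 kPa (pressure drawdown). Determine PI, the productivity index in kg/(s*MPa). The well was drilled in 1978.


PI = mdot * 1000 / dP
PI = 14.500 * 1000 / 709.20
PI = 20.446 kg/(s*MPa)


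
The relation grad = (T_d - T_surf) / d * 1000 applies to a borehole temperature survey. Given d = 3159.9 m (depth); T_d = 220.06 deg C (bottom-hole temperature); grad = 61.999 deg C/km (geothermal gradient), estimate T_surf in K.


T_surf = T_d - grad * d / 1000
T_surf = 220.06 - 61.999 * 3159.9 / 1000
T_surf = 24.14936 deg C
Convert to K: 24.14936 + 273.15 = 297.30 K
T_surf = 297.30 K


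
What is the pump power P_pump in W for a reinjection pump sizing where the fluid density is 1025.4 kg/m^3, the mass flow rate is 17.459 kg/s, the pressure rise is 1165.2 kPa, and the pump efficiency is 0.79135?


P_pump = mdot * dP / (rho * eta)
P_pump = 17.459 * 1165.2 / (1025.4 * 0.79135)
P_pump = 25.07021 kW
Convert: 25.07021 kW * 1000.0 = 25070 W
P_pump = 25070 W


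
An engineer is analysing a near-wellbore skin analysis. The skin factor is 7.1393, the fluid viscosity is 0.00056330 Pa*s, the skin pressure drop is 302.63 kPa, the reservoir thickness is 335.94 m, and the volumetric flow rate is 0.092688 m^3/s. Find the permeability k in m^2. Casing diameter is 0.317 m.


k = S*q*mu / (2*pi*dP_s*1000*hr)
k = 7.1393*0.092688*0.00056330 / (2*pi*302.63*1000*335.94)
k = 5.8353e-13 m^2


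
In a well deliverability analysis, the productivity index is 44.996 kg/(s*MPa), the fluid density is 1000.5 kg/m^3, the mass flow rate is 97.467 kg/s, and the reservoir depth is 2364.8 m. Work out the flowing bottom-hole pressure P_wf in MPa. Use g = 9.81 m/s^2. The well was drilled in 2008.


Step 1: P_i = rho*g*h/1e6 = 1000.5*9.81*2364.8/1e6 = 23.21029 MPa
Step 2: P_wf = P_i - mdot/PI = 23.21029 - 97.467/44.996 = 21.044 MPa
P_wf = 21.044 MPa


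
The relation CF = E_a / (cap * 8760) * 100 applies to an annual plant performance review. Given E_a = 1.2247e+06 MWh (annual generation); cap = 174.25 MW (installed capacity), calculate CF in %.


CF = E_a / (cap * 8760) * 100
CF = 1.2247e+06 / (174.25 * 8760) * 100
CF = 80.233 %


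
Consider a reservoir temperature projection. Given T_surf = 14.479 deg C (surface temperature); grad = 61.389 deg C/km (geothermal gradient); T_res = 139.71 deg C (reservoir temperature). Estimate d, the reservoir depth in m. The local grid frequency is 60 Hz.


d = (T_res - T_surf) / grad * 1000
d = (139.71 - 14.479) / 61.389 * 1000
d = 2040.0 m


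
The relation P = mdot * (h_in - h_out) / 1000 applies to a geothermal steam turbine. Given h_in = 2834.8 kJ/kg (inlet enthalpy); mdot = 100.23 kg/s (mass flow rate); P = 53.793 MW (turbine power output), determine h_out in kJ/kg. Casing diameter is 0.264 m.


h_out = h_in - P * 1000 / mdot
h_out = 2834.8 - 53.793 * 1000 / 100.23
h_out = 2298.1 kJ/kg


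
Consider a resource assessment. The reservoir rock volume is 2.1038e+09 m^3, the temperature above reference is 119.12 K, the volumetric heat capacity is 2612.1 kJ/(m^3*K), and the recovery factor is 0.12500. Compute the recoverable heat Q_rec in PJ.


Step 1: Q_s = Vr*rhoc*dT/1e12 = 2.1038e+09*2612.1*119.12/1e12 = 654.6044 PJ
Step 2: Q_rec = Q_s * RF = 654.6044 * 0.125 = 81.826 PJ
Q_rec = 81.826 PJ


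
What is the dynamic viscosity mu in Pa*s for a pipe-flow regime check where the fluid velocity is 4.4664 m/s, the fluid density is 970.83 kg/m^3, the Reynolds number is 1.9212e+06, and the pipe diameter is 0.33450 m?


mu = rho * vel * D / Re
mu = 970.83 * 4.4664 * 0.33450 / 1.9212e+06
mu = 0.00075496 Pa*s


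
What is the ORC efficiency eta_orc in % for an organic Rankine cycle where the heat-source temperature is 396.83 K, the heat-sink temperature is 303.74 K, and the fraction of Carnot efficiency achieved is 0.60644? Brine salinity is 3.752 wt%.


eta_orc = (1 - Tc/Th) * f * 100
eta_orc = (1 - 303.74/396.83) * 0.60644 * 100
eta_orc = 14.226 %


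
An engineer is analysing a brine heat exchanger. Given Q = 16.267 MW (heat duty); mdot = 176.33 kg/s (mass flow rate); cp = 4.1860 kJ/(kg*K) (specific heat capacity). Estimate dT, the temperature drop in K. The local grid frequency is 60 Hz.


dT = Q * 1000 / (mdot * cp)
dT = 16.267 * 1000 / (176.33 * 4.1860)
dT = 22.039 K


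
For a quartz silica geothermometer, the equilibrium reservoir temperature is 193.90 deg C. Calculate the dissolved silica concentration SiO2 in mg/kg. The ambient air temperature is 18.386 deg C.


SiO2 = 10^(5.19 - 1309/(T_eq + 273.15))
SiO2 = 10^(5.19 - 1309/(193.90 + 273.15))
SiO2 = 243.95 mg/kg


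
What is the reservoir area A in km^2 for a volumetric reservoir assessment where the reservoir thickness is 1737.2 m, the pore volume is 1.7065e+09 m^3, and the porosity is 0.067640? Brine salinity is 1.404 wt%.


A = Vp / (1e6 * hr * phi)
A = 1.7065e+09 / (1e6 * 1737.2 * 0.067640)
A = 14.523 km^2


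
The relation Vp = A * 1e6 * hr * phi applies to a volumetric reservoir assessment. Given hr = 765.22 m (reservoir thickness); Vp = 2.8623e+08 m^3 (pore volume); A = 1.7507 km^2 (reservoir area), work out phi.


phi = Vp / (A * 1e6 * hr)
phi = 2.8623e+08 / (1.7507 * 1e6 * 765.22)
phi = 0.21366


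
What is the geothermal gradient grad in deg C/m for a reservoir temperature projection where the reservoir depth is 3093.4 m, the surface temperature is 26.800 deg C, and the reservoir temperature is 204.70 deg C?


grad = (T_res - T_surf) / d * 1000
grad = (204.70 - 26.800) / 3093.4 * 1000
grad = 57.50954 deg C/km
Convert: 57.50954 deg C/km * 0.001 = 0.057510 deg C/m
grad = 0.057510 deg C/m


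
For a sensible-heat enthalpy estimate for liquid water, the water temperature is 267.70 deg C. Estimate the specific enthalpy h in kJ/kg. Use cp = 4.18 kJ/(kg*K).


h = cp * T
h = 4.18 * 267.70
h = 1119.0 kJ/kg


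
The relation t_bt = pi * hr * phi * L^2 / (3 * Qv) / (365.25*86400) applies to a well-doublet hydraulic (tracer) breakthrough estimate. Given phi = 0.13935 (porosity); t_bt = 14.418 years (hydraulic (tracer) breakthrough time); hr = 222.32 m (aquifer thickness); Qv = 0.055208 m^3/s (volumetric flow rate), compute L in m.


L = sqrt(t_bt*365.25*86400*3*Qv / (pi*hr*phi))
L = sqrt(14.418*365.25*86400*3*0.055208 / (pi*222.32*0.13935))
L = 879.93 m


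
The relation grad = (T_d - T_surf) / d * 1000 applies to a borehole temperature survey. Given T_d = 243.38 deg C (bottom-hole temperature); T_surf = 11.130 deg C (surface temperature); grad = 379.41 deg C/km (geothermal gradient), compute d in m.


d = (T_d - T_surf) / grad * 1000
d = (243.38 - 11.130) / 379.41 * 1000
d = 612.13 m


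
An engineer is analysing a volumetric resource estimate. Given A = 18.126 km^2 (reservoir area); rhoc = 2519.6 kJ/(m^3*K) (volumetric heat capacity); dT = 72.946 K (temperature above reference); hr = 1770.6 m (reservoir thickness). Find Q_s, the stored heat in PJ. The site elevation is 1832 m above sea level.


Step 1: Vr = A*1e6*hr = 18.126*1e6*1770.6 = 3.209390e+10 m^3
Step 2: Q_s = Vr*rhoc*dT/1e12 = 3.209390e+10*2519.6*72.946/1e12 = 5898.7 PJ
Q_s = 5898.7 PJ


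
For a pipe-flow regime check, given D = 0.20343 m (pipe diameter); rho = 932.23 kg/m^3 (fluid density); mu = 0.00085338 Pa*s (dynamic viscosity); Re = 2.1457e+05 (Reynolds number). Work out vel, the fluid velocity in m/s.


vel = Re * mu / (rho * D)
vel = 2.1457e+05 * 0.00085338 / (932.23 * 0.20343)
vel = 0.96555 m/s


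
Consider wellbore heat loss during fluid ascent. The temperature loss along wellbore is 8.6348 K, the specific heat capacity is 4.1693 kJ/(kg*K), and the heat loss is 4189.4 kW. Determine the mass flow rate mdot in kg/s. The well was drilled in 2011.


mdot = Q_loss / (cp * dT)
mdot = 4189.4 / (4.1693 * 8.6348)
mdot = 116.37 kg/s


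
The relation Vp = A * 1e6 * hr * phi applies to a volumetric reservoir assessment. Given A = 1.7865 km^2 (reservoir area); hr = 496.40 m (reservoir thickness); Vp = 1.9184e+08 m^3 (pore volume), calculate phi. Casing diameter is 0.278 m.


phi = Vp / (A * 1e6 * hr)
phi = 1.9184e+08 / (1.7865 * 1e6 * 496.40)
phi = 0.21632


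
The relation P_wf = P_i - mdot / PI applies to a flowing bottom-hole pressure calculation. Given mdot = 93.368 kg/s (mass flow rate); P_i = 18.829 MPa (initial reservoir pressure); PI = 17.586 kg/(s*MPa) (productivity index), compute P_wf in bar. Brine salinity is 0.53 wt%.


P_wf = P_i - mdot / PI
P_wf = 18.829 - 93.368 / 17.586
P_wf = 13.51978 MPa
Convert: 13.51978 MPa * 10.0 = 135.20 bar
P_wf = 135.20 bar


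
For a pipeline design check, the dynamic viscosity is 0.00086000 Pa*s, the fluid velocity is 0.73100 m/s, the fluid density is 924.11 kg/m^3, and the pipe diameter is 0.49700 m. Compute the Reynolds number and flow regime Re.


Step 1: Re = rho*vel*D/mu = 924.11*0.731*0.497/0.00086 = 3.9039e+05
Step 2: Re = 3.9039e+05 > 4000, so flow is turbulent.
Re = 3.9039e+05 (turbulent)


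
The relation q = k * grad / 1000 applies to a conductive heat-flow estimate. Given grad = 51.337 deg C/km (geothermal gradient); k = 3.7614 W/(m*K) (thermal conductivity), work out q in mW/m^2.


q = k * grad / 1000
q = 3.7614 * 51.337 / 1000
q = 0.1930990 W/m^2
Convert: 0.1930990 W/m^2 * 1000.0 = 193.10 mW/m^2
q = 193.10 mW/m^2


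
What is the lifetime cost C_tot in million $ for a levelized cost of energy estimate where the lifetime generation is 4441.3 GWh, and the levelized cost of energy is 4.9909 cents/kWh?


C_tot = LCOE / 100 * E_tot
C_tot = 4.9909 / 100 * 4441.3
C_tot = 221.66 million $


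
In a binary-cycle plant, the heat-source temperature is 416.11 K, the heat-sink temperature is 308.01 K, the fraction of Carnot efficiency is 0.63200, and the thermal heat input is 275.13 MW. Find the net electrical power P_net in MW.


Step 1: eta = (1 - Tc/Th)*f = (1 - 308.01/416.11)*0.632 = 0.1641854
Step 2: P_net = eta * Q_in = 0.1641854 * 275.13 = 45.172 MW
P_net = 45.172 MW


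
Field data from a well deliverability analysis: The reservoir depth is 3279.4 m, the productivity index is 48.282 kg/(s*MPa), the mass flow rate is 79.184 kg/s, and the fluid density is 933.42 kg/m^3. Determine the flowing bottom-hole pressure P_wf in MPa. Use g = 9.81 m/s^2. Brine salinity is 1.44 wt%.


Step 1: P_i = rho*g*h/1e6 = 933.42*9.81*3279.4/1e6 = 30.02897 MPa
Step 2: P_wf = P_i - mdot/PI = 30.02897 - 79.184/48.282 = 28.389 MPa
P_wf = 28.389 MPa


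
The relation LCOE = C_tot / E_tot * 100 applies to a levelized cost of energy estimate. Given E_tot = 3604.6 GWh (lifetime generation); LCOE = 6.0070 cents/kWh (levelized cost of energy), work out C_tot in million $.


C_tot = LCOE / 100 * E_tot
C_tot = 6.0070 / 100 * 3604.6
C_tot = 216.53 million $


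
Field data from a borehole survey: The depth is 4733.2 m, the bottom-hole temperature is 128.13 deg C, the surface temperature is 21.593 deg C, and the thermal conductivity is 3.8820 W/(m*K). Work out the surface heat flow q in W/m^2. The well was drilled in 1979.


Step 1: grad = (T_d - T_surf)/d * 1000 = (128.13 - 21.593)/4733.2 * 1000 = 22.50845 deg C/km
Step 2: q = k * grad / 1000 = 3.882 * 22.50845 / 1000 = 0.087378 W/m^2
q = 0.087378 W/m^2


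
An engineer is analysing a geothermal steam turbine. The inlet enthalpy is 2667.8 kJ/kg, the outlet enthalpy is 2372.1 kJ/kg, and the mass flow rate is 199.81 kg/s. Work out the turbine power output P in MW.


P = mdot * (h_in - h_out) / 1000
P = 199.81 * (2667.8 - 2372.1) / 1000
P = 59.084 MW


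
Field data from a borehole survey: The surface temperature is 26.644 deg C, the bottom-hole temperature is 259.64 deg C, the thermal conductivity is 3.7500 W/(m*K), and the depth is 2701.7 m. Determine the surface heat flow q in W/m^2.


Step 1: grad = (T_d - T_surf)/d * 1000 = (259.64 - 26.644)/2701.7 * 1000 = 86.24052 deg C/km
Step 2: q = k * grad / 1000 = 3.75 * 86.24052 / 1000 = 0.32340 W/m^2
q = 0.32340 W/m^2


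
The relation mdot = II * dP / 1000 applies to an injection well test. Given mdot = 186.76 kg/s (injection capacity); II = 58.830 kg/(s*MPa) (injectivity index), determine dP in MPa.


dP = mdot * 1000 / II
dP = 186.76 * 1000 / 58.830
dP = 3174.571 kPa
Convert: 3174.571 kPa * 0.001 = 3.1746 MPa
dP = 3.1746 MPa


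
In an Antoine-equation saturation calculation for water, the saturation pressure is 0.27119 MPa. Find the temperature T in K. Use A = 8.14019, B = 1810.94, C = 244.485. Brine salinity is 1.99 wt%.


T = B / (A - log10(P_sat * 760 / 0.101325)) - C
T = 1810.94 / (8.14019 - log10(0.27119 * 760 / 0.101325)) - 244.485
T = 130.3096 deg C
Convert to K: 130.3096 + 273.15 = 403.46 K
T = 403.46 K


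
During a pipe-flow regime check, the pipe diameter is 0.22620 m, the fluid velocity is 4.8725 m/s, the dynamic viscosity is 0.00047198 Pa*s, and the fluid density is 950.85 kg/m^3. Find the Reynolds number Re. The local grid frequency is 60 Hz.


Re = rho * vel * D / mu
Re = 950.85 * 4.8725 * 0.22620 / 0.00047198
Re = 2.2204e+06


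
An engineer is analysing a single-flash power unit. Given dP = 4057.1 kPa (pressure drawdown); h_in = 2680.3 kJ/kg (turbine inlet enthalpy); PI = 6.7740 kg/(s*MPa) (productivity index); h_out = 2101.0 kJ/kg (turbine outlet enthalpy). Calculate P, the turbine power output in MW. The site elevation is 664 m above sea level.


Step 1: mdot = PI * dP / 1000 = 6.774 * 4057.1 / 1000 = 27.48280 kg/s
Step 2: P = mdot*(h_in - h_out)/1000 = 27.48280*(2680.3 - 2101.0)/1000 = 15.921 MW
P = 15.921 MW


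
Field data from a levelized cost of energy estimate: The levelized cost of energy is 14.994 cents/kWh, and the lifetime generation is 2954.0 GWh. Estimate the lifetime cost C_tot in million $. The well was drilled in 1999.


C_tot = LCOE / 100 * E_tot
C_tot = 14.994 / 100 * 2954.0
C_tot = 442.92 million $


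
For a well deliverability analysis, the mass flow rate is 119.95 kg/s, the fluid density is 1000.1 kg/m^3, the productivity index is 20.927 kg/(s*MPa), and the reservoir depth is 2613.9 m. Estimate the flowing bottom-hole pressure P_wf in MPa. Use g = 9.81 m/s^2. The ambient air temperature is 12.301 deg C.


Step 1: P_i = rho*g*h/1e6 = 1000.1*9.81*2613.9/1e6 = 25.64492 MPa
Step 2: P_wf = P_i - mdot/PI = 25.64492 - 119.95/20.927 = 19.913 MPa
P_wf = 19.913 MPa


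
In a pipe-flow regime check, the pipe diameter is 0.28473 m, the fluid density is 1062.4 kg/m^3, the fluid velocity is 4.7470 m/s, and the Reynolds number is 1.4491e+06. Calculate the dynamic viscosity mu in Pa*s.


mu = rho * vel * D / Re
mu = 1062.4 * 4.7470 * 0.28473 / 1.4491e+06
mu = 0.00099093 Pa*s


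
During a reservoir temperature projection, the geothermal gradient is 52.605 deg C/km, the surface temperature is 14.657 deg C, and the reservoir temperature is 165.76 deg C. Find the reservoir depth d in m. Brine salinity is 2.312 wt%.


d = (T_res - T_surf) / grad * 1000
d = (165.76 - 14.657) / 52.605 * 1000
d = 2872.4 m


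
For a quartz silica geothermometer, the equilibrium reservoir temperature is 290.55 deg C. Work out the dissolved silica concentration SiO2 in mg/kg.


SiO2 = 10^(5.19 - 1309/(T_eq + 273.15))
SiO2 = 10^(5.19 - 1309/(290.55 + 273.15))
SiO2 = 737.64 mg/kg


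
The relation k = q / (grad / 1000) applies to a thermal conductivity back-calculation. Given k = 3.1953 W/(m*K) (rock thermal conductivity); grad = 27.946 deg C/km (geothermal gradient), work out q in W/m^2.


q = k * grad / 1000
q = 3.1953 * 27.946 / 1000
q = 0.089296 W/m^2


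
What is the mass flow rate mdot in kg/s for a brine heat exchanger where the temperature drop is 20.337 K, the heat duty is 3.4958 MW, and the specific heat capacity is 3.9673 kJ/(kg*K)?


mdot = Q * 1000 / (cp * dT)
mdot = 3.4958 * 1000 / (3.9673 * 20.337)
mdot = 43.328 kg/s


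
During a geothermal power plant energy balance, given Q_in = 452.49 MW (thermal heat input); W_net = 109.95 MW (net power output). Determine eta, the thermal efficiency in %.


eta = W_net / Q_in * 100
eta = 109.95 / 452.49 * 100
eta = 24.299 %


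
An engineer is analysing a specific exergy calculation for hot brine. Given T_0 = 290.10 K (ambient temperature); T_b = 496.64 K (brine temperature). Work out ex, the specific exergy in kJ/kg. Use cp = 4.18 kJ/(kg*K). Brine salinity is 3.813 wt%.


ex = cp * ((T_b - T_0) - T_0 * ln(T_b/T_0))
ex = 4.18 * ((496.64 - 290.10) - 290.10 * ln(496.64/290.10))
ex = 211.39 kJ/kg


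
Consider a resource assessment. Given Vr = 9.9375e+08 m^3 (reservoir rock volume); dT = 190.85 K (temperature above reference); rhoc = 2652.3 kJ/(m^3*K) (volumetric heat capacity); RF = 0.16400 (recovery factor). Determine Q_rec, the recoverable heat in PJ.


Step 1: Q_s = Vr*rhoc*dT/1e12 = 9.9375e+08*2652.3*190.85/1e12 = 503.0278 PJ
Step 2: Q_rec = Q_s * RF = 503.0278 * 0.164 = 82.497 PJ
Q_rec = 82.497 PJ


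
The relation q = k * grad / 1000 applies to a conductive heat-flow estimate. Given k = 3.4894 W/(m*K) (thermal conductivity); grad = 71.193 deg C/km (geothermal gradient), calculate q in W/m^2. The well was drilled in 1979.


q = k * grad / 1000
q = 3.4894 * 71.193 / 1000
q = 0.24842 W/m^2


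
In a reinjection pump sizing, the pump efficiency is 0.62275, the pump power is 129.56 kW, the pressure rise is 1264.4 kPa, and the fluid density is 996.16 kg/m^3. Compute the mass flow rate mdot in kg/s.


mdot = P_pump * rho * eta / dP
mdot = 129.56 * 996.16 * 0.62275 / 1264.4
mdot = 63.567 kg/s


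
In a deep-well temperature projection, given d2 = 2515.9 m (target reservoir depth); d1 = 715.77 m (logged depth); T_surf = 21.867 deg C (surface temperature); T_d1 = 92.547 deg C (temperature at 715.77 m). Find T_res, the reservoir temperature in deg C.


Step 1: grad = (T_d1 - T_surf)/d1 * 1000 = (92.547 - 21.867)/715.77 * 1000 = 98.74680 deg C/km
Step 2: T_res = T_surf + grad*d2/1000 = 21.867 + 98.74680*2515.9/1000 = 270.30 deg C
T_res = 270.30 deg C


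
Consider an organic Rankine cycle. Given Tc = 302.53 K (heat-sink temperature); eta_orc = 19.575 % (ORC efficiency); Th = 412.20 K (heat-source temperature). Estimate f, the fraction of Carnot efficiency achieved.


f = (eta_orc/100) / (1 - Tc/Th)
f = (19.575/100) / (1 - 302.53/412.20)
f = 0.73574


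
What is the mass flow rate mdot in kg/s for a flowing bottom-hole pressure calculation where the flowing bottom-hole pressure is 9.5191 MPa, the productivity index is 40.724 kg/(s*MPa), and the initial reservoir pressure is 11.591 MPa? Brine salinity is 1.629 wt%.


mdot = (P_i - P_wf) * PI
mdot = (11.591 - 9.5191) * 40.724
mdot = 84.376 kg/s


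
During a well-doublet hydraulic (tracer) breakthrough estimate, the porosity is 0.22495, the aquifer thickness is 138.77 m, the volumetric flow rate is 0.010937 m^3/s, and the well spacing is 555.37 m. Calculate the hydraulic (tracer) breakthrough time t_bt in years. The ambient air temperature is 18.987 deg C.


t_bt = pi * hr * phi * L^2 / (3 * Qv) / (365.25*86400)
t_bt = pi * 138.77 * 0.22495 * 555.37^2 / (3 * 0.010937) / (365.25*86400)
t_bt = 29.213 years


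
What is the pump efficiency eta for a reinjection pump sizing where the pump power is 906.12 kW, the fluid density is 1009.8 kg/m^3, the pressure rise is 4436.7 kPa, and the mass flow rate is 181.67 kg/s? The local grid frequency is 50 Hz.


eta = mdot * dP / (rho * P_pump)
eta = 181.67 * 4436.7 / (1009.8 * 906.12)
eta = 0.88089


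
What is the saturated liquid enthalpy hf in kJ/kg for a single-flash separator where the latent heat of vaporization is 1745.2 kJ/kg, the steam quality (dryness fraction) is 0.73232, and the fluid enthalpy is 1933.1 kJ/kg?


hf = h - x * hfg
hf = 1933.1 - 0.73232 * 1745.2
hf = 655.06 kJ/kg


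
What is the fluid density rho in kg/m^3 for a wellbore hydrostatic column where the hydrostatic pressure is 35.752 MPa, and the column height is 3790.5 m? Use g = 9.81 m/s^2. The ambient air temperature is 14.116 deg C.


rho = P * 1e6 / (g * h)
rho = 35.752 * 1e6 / (9.81 * 3790.5)
rho = 961.47 kg/m^3
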